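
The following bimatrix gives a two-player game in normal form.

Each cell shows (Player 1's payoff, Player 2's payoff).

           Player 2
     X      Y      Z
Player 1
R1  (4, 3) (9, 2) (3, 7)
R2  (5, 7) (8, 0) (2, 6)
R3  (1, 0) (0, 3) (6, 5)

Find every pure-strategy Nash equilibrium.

Player 1 against X: payoffs 4, 5, 1 → best response R2.
Player 1 against Y: payoffs 9, 8, 0 → best response R1.
Player 1 against Z: payoffs 3, 2, 6 → best response R3.
Player 2 against R1: payoffs 3, 2, 7 → best response Z.
Player 2 against R2: payoffs 7, 0, 6 → best response X.
Player 2 against R3: payoffs 0, 3, 5 → best response Z.
Mutual best responses: (R2, X); (R3, Z).

(R2, X) and (R3, Z)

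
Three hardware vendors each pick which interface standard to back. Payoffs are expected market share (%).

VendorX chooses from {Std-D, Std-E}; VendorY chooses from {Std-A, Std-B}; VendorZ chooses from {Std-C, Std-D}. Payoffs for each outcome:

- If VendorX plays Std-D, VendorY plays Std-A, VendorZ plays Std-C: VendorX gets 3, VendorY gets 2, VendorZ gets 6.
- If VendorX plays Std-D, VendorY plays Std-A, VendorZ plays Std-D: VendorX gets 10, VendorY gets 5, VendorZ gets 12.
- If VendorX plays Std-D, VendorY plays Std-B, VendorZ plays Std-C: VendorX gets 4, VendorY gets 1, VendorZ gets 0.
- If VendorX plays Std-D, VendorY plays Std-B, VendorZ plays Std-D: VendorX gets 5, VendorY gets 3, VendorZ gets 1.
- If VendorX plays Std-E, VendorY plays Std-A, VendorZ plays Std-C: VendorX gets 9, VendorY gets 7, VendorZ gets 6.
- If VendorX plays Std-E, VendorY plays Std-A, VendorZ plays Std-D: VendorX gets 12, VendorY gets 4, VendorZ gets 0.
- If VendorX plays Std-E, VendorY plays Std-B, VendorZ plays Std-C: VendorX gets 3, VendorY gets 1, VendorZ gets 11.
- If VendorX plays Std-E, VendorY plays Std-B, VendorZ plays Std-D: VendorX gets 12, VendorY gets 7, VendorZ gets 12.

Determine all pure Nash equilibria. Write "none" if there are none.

The pure Nash equilibria are (Std-E, Std-A, Std-C) and (Std-E, Std-B, Std-D).

For each player, find the best response to each opponent profile; mutual best responses are the pure NE.
VendorX against (Std-A, Std-C): payoffs 3, 9 → best response Std-E.
VendorX against (Std-A, Std-D): payoffs 10, 12 → best response Std-E.
VendorX against (Std-B, Std-C): payoffs 4, 3 → best response Std-D.
VendorX against (Std-B, Std-D): payoffs 5, 12 → best response Std-E.
VendorY against (Std-D, Std-C): payoffs 2, 1 → best response Std-A.
VendorY against (Std-D, Std-D): payoffs 5, 3 → best response Std-A.
VendorY against (Std-E, Std-C): payoffs 7, 1 → best response Std-A.
VendorY against (Std-E, Std-D): payoffs 4, 7 → best response Std-B.
VendorZ against (Std-D, Std-A): payoffs 6, 12 → best response Std-D.
VendorZ against (Std-D, Std-B): payoffs 0, 1 → best response Std-D.
VendorZ against (Std-E, Std-A): payoffs 6, 0 → best response Std-C.
VendorZ against (Std-E, Std-B): payoffs 11, 12 → best response Std-D.
Mutual best responses: (Std-E, Std-A, Std-C); (Std-E, Std-B, Std-D).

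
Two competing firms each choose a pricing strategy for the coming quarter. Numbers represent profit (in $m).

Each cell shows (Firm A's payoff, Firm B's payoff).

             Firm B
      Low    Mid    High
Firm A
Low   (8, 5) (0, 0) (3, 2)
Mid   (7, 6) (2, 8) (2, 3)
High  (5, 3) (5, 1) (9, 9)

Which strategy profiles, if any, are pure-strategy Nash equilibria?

(Low, Low), (High, High)

(Low, Low): Firm A gets 8, best alternative 7; Firm B gets 5, best alternative 2. No profitable deviation — NE.
(Low, Mid): Firm A can switch to Mid (0 → 2). Not NE.
(Low, High): Firm A can switch to High (3 → 9). Not NE.
(Mid, Low): Firm A can switch to Low (7 → 8). Not NE.
(Mid, Mid): Firm A can switch to High (2 → 5). Not NE.
(Mid, High): Firm A can switch to Low (2 → 3). Not NE.
(High, Low): Firm A can switch to Low (5 → 8). Not NE.
(High, High): Firm A gets 9, best alternative 3; Firm B gets 9, best alternative 3. No profitable deviation — NE.
(The remaining 1 profile has a profitable deviation by the same check.)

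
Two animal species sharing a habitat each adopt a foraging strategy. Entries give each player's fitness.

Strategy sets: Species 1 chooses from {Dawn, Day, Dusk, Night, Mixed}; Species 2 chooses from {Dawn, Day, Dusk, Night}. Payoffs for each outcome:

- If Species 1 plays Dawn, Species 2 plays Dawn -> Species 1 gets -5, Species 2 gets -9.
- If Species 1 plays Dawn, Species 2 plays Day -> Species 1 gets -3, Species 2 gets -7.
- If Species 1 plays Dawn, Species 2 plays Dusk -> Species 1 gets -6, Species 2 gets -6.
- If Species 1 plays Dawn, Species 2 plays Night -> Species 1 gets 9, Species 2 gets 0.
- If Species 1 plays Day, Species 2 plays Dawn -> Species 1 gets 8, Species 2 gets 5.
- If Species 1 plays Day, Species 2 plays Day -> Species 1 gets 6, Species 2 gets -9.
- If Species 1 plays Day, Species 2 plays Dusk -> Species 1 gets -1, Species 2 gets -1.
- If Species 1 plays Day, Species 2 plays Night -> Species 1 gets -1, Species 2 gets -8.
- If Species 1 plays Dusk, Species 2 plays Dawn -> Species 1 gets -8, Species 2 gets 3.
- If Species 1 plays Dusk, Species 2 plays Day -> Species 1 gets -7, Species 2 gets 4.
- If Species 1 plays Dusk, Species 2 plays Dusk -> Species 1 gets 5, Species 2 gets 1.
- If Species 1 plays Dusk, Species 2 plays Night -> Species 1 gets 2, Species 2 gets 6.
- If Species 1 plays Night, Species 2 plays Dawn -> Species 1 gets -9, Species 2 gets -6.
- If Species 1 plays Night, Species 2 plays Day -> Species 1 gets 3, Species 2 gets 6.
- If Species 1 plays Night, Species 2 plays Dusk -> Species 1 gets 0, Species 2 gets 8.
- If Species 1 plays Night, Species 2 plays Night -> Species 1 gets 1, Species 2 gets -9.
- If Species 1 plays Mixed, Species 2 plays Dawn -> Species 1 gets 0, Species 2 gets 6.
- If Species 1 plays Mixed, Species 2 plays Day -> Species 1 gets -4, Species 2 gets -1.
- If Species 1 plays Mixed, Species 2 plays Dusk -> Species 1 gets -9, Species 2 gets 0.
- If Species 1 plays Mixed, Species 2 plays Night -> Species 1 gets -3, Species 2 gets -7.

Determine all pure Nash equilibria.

The pure Nash equilibria are (Dawn, Night) and (Day, Dawn).

(Dawn, Dawn): Species 1 can switch to Day (-5 → 8). Not NE.
(Dawn, Day): Species 1 can switch to Day (-3 → 6). Not NE.
(Dawn, Dusk): Species 1 can switch to Day (-6 → -1). Not NE.
(Dawn, Night): Species 1 gets 9, best alternative 2; Species 2 gets 0, best alternative -6. No profitable deviation — NE.
(Day, Dawn): Species 1 gets 8, best alternative 0; Species 2 gets 5, best alternative -1. No profitable deviation — NE.
(Day, Day): Species 2 can switch to Dawn (-9 → 5). Not NE.
(Day, Dusk): Species 1 can switch to Dusk (-1 → 5). Not NE.
(Day, Night): Species 1 can switch to Dawn (-1 → 9). Not NE.
(Dusk, Dawn): Species 1 can switch to Dawn (-8 → -5). Not NE.
(Dusk, Day): Species 1 can switch to Dawn (-7 → -3). Not NE.
(Dusk, Dusk): Species 2 can switch to Dawn (1 → 3). Not NE.
(Dusk, Night): Species 1 can switch to Dawn (2 → 9). Not NE.
(The remaining 8 profiles each have a profitable deviation by the same check.)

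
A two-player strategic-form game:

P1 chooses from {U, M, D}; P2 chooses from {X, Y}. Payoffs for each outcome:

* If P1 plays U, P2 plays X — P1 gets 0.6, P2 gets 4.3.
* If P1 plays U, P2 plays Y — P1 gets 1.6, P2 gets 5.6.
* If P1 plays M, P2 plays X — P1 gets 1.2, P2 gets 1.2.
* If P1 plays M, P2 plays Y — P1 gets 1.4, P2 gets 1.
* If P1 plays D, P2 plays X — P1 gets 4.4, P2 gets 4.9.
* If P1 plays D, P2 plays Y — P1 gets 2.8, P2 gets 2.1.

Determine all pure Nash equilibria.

(U, X): P1 can switch to M (0.6 → 1.2). Not NE.
(U, Y): P1 can switch to D (1.6 → 2.8). Not NE.
(M, X): P1 can switch to D (1.2 → 4.4). Not NE.
(M, Y): P1 can switch to U (1.4 → 1.6). Not NE.
(D, X): P1 gets 4.4, best alternative 1.2; P2 gets 4.9, best alternative 2.1. No profitable deviation — NE.
(D, Y): P2 can switch to X (2.1 → 4.9). Not NE.

The unique pure-strategy Nash equilibrium is (D, X).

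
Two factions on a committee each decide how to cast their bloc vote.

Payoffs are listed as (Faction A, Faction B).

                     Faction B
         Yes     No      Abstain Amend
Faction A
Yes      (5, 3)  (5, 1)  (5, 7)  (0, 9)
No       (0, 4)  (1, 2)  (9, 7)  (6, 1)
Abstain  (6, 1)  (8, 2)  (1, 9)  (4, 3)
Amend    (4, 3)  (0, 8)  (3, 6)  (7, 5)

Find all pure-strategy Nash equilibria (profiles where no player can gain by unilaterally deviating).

The unique pure-strategy Nash equilibrium is (No, Abstain).

Faction A against Yes: payoffs 5, 0, 6, 4 → best response Abstain.
Faction A against No: payoffs 5, 1, 8, 0 → best response Abstain.
Faction A against Abstain: payoffs 5, 9, 1, 3 → best response No.
Faction A against Amend: payoffs 0, 6, 4, 7 → best response Amend.
Faction B against Yes: payoffs 3, 1, 7, 9 → best response Amend.
Faction B against No: payoffs 4, 2, 7, 1 → best response Abstain.
Faction B against Abstain: payoffs 1, 2, 9, 3 → best response Abstain.
Faction B against Amend: payoffs 3, 8, 6, 5 → best response No.
Mutual best responses: (No, Abstain).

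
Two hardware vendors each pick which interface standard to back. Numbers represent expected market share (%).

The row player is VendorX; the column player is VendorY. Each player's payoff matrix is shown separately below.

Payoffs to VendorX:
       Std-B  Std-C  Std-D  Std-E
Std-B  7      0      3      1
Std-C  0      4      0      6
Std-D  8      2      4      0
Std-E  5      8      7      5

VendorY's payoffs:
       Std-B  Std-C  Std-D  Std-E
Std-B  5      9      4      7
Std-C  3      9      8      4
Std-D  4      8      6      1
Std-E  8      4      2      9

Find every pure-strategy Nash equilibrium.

none

VendorX against Std-B: payoffs 7, 0, 8, 5 → best response Std-D.
VendorX against Std-C: payoffs 0, 4, 2, 8 → best response Std-E.
VendorX against Std-D: payoffs 3, 0, 4, 7 → best response Std-E.
VendorX against Std-E: payoffs 1, 6, 0, 5 → best response Std-C.
VendorY against Std-B: payoffs 5, 9, 4, 7 → best response Std-C.
VendorY against Std-C: payoffs 3, 9, 8, 4 → best response Std-C.
VendorY against Std-D: payoffs 4, 8, 6, 1 → best response Std-C.
VendorY against Std-E: payoffs 8, 4, 2, 9 → best response Std-E.
No profile is a mutual best response for all players.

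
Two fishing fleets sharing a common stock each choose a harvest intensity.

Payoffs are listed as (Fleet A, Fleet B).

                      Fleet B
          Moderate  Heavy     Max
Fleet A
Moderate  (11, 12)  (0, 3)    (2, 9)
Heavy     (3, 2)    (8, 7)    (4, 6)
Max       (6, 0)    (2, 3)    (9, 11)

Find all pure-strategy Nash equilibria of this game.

The pure Nash equilibria are (Moderate, Moderate) and (Heavy, Heavy) and (Max, Max).

For each player, find the best response to each opponent profile; mutual best responses are the pure NE.
Fleet A against Moderate: payoffs 11, 3, 6 → best response Moderate.
Fleet A against Heavy: payoffs 0, 8, 2 → best response Heavy.
Fleet A against Max: payoffs 2, 4, 9 → best response Max.
Fleet B against Moderate: payoffs 12, 3, 9 → best response Moderate.
Fleet B against Heavy: payoffs 2, 7, 6 → best response Heavy.
Fleet B against Max: payoffs 0, 3, 11 → best response Max.
Mutual best responses: (Moderate, Moderate); (Heavy, Heavy); (Max, Max).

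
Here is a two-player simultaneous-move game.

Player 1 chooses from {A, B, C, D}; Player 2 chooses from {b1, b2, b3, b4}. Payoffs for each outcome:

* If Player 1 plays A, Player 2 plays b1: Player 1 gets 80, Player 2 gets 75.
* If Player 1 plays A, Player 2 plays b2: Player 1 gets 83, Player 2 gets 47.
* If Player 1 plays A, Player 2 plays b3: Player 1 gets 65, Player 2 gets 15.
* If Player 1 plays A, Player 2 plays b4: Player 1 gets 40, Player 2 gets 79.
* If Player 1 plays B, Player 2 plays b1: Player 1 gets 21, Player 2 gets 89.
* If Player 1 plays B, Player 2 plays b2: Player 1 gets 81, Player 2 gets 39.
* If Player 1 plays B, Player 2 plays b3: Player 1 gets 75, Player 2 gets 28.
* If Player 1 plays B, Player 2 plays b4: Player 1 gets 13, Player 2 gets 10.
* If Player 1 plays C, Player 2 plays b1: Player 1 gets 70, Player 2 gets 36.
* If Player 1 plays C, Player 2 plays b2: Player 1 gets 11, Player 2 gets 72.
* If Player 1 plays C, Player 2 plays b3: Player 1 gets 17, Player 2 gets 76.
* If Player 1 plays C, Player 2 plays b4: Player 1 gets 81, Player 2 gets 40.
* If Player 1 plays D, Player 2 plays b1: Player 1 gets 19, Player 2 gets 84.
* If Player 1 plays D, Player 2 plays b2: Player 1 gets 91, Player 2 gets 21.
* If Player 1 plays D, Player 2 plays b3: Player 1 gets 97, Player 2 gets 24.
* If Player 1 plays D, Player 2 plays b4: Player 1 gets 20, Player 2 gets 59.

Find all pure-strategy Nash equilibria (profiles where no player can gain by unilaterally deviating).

Mark each player's best response to every combination of opponents' strategies; a profile where every player is best-responding is a pure Nash equilibrium.
Player 1 against b1: payoffs 80, 21, 70, 19 → best response A.
Player 1 against b2: payoffs 83, 81, 11, 91 → best response D.
Player 1 against b3: payoffs 65, 75, 17, 97 → best response D.
Player 1 against b4: payoffs 40, 13, 81, 20 → best response C.
Player 2 against A: payoffs 75, 47, 15, 79 → best response b4.
Player 2 against B: payoffs 89, 39, 28, 10 → best response b1.
Player 2 against C: payoffs 36, 72, 76, 40 → best response b3.
Player 2 against D: payoffs 84, 21, 24, 59 → best response b1.
No profile is a mutual best response for all players.

There is no pure-strategy Nash equilibrium.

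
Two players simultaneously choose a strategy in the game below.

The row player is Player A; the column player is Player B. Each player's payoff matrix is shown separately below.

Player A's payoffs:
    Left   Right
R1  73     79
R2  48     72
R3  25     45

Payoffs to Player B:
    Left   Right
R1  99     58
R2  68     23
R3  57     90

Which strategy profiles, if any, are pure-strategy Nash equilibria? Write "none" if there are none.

Player A against Left: payoffs 73, 48, 25 → best response R1.
Player A against Right: payoffs 79, 72, 45 → best response R1.
Player B against R1: payoffs 99, 58 → best response Left.
Player B against R2: payoffs 68, 23 → best response Left.
Player B against R3: payoffs 57, 90 → best response Right.
Mutual best responses: (R1, Left).

(R1, Left)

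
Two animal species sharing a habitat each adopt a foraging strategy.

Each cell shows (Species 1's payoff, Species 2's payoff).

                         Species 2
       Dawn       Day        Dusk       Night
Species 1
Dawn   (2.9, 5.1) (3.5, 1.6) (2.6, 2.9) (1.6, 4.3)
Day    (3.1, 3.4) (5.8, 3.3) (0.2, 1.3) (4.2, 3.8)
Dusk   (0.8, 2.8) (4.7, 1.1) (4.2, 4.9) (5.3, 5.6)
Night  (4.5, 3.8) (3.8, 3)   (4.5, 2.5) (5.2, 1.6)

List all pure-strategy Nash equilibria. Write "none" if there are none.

(Dawn, Dawn): Species 1 can switch to Day (2.9 → 3.1). Not NE.
(Dawn, Day): Species 1 can switch to Day (3.5 → 5.8). Not NE.
(Dawn, Dusk): Species 1 can switch to Dusk (2.6 → 4.2). Not NE.
(Dawn, Night): Species 1 can switch to Day (1.6 → 4.2). Not NE.
(Day, Dawn): Species 1 can switch to Night (3.1 → 4.5). Not NE.
(Day, Day): Species 2 can switch to Dawn (3.3 → 3.4). Not NE.
(Day, Dusk): Species 1 can switch to Dawn (0.2 → 2.6). Not NE.
(Day, Night): Species 1 can switch to Dusk (4.2 → 5.3). Not NE.
(Dusk, Night): Species 1 gets 5.3, best alternative 5.2; Species 2 gets 5.6, best alternative 4.9. No profitable deviation — NE.
(Night, Dawn): Species 1 gets 4.5, best alternative 3.1; Species 2 gets 3.8, best alternative 3. No profitable deviation — NE.
(The remaining 6 profiles each have a profitable deviation by the same check.)

(Dusk, Night); (Night, Dawn)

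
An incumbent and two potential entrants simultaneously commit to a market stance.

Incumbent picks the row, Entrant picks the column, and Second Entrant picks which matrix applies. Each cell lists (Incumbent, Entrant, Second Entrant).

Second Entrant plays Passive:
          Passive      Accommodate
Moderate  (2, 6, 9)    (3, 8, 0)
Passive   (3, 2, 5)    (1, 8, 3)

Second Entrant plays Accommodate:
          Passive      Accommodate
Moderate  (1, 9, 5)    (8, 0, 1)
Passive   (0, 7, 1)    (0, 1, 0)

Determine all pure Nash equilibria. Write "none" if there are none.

Incumbent against (Passive, Passive): payoffs 2, 3 → best response Passive.
Incumbent against (Passive, Accommodate): payoffs 1, 0 → best response Moderate.
Incumbent against (Accommodate, Passive): payoffs 3, 1 → best response Moderate.
Incumbent against (Accommodate, Accommodate): payoffs 8, 0 → best response Moderate.
Entrant against (Moderate, Passive): payoffs 6, 8 → best response Accommodate.
Entrant against (Moderate, Accommodate): payoffs 9, 0 → best response Passive.
Entrant against (Passive, Passive): payoffs 2, 8 → best response Accommodate.
Entrant against (Passive, Accommodate): payoffs 7, 1 → best response Passive.
Second Entrant against (Moderate, Passive): payoffs 9, 5 → best response Passive.
Second Entrant against (Moderate, Accommodate): payoffs 0, 1 → best response Accommodate.
Second Entrant against (Passive, Passive): payoffs 5, 1 → best response Passive.
Second Entrant against (Passive, Accommodate): payoffs 3, 0 → best response Passive.
No profile is a mutual best response for all players.

This game has no pure Nash equilibrium.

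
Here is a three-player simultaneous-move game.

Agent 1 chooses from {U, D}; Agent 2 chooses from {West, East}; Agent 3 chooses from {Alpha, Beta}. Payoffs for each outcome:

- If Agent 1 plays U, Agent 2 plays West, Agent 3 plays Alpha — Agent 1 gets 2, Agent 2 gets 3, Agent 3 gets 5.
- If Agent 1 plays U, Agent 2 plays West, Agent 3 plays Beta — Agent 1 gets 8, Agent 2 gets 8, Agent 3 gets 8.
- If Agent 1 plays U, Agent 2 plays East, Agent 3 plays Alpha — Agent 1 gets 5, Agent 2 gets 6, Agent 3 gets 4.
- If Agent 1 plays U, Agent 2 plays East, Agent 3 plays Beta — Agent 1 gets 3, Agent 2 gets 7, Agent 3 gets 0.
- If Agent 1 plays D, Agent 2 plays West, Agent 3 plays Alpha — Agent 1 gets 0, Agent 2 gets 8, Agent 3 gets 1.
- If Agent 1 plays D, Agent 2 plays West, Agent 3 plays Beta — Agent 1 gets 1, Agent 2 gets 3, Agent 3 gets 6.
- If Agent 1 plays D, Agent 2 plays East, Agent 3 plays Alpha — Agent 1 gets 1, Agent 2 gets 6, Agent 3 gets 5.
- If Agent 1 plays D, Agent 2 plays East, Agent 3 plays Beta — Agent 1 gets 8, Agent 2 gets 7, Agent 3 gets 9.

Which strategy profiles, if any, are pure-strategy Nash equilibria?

(U, West, Beta), (U, East, Alpha), (D, East, Beta)

Mark each player's best response to every combination of opponents' strategies; a profile where every player is best-responding is a pure Nash equilibrium.
Agent 1 against (West, Alpha): payoffs 2, 0 → best response U.
Agent 1 against (West, Beta): payoffs 8, 1 → best response U.
Agent 1 against (East, Alpha): payoffs 5, 1 → best response U.
Agent 1 against (East, Beta): payoffs 3, 8 → best response D.
Agent 2 against (U, Alpha): payoffs 3, 6 → best response East.
Agent 2 against (U, Beta): payoffs 8, 7 → best response West.
Agent 2 against (D, Alpha): payoffs 8, 6 → best response West.
Agent 2 against (D, Beta): payoffs 3, 7 → best response East.
Agent 3 against (U, West): payoffs 5, 8 → best response Beta.
Agent 3 against (U, East): payoffs 4, 0 → best response Alpha.
Agent 3 against (D, West): payoffs 1, 6 → best response Beta.
Agent 3 against (D, East): payoffs 5, 9 → best response Beta.
Mutual best responses: (U, West, Beta); (U, East, Alpha); (D, East, Beta).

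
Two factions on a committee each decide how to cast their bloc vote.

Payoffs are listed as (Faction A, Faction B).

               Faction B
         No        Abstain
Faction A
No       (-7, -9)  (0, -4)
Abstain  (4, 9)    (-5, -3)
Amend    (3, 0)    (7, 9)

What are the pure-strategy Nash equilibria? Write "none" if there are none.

For each strategy profile, look for a profitable unilateral deviation.
(No, No): Faction A can switch to Abstain (-7 → 4). Not NE.
(No, Abstain): Faction A can switch to Amend (0 → 7). Not NE.
(Abstain, No): Faction A gets 4, best alternative 3; Faction B gets 9, best alternative -3. No profitable deviation — NE.
(Abstain, Abstain): Faction A can switch to No (-5 → 0). Not NE.
(Amend, No): Faction A can switch to Abstain (3 → 4). Not NE.
(Amend, Abstain): Faction A gets 7, best alternative 0; Faction B gets 9, best alternative 0. No profitable deviation — NE.

(Abstain, No); (Amend, Abstain)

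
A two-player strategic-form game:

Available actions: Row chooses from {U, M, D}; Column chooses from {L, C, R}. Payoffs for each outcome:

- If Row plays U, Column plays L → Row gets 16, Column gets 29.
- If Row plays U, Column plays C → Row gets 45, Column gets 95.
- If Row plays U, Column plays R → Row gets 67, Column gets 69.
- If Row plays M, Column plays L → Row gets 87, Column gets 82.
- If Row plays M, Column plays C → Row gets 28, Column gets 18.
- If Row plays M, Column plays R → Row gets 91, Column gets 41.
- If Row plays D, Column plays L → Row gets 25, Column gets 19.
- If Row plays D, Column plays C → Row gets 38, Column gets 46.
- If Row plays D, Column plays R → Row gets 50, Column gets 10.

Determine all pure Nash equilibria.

(U, C), (M, L)

Row against L: payoffs 16, 87, 25 → best response M.
Row against C: payoffs 45, 28, 38 → best response U.
Row against R: payoffs 67, 91, 50 → best response M.
Column against U: payoffs 29, 95, 69 → best response C.
Column against M: payoffs 82, 18, 41 → best response L.
Column against D: payoffs 19, 46, 10 → best response C.
Mutual best responses: (U, C); (M, L).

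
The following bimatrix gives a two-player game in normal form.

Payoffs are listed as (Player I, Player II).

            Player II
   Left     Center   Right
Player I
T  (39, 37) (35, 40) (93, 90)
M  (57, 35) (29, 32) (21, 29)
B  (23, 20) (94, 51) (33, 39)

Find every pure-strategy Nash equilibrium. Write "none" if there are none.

(T, Right); (M, Left); (B, Center)

Mark each player's best response to every combination of opponents' strategies; a profile where every player is best-responding is a pure Nash equilibrium.
Player I against Left: payoffs 39, 57, 23 → best response M.
Player I against Center: payoffs 35, 29, 94 → best response B.
Player I against Right: payoffs 93, 21, 33 → best response T.
Player II against T: payoffs 37, 40, 90 → best response Right.
Player II against M: payoffs 35, 32, 29 → best response Left.
Player II against B: payoffs 20, 51, 39 → best response Center.
Mutual best responses: (T, Right); (M, Left); (B, Center).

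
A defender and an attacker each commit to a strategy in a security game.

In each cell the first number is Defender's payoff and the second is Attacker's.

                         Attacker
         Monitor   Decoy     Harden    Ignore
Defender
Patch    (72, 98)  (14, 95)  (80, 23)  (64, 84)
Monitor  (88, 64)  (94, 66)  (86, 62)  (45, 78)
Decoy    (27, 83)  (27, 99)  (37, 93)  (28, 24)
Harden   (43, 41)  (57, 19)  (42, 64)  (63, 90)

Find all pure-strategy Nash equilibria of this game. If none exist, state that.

There is no pure-strategy Nash equilibrium.

For each player, find the best response to each opponent profile; mutual best responses are the pure NE.
Defender against Monitor: payoffs 72, 88, 27, 43 → best response Monitor.
Defender against Decoy: payoffs 14, 94, 27, 57 → best response Monitor.
Defender against Harden: payoffs 80, 86, 37, 42 → best response Monitor.
Defender against Ignore: payoffs 64, 45, 28, 63 → best response Patch.
Attacker against Patch: payoffs 98, 95, 23, 84 → best response Monitor.
Attacker against Monitor: payoffs 64, 66, 62, 78 → best response Ignore.
Attacker against Decoy: payoffs 83, 99, 93, 24 → best response Decoy.
Attacker against Harden: payoffs 41, 19, 64, 90 → best response Ignore.
No profile is a mutual best response for all players.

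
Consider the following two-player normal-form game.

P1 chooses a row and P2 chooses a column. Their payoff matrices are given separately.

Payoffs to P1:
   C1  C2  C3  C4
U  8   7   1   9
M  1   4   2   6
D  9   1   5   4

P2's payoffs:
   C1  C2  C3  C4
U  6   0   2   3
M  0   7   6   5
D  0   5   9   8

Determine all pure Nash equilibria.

The unique pure-strategy Nash equilibrium is (D, C3).

(U, C1): P1 can switch to D (8 → 9). Not NE.
(U, C2): P2 can switch to C1 (0 → 6). Not NE.
(U, C3): P1 can switch to M (1 → 2). Not NE.
(U, C4): P2 can switch to C1 (3 → 6). Not NE.
(M, C1): P1 can switch to U (1 → 8). Not NE.
(M, C2): P1 can switch to U (4 → 7). Not NE.
(D, C3): P1 gets 5, best alternative 2; P2 gets 9, best alternative 8. No profitable deviation — NE.
(The remaining 5 profiles each have a profitable deviation by the same check.)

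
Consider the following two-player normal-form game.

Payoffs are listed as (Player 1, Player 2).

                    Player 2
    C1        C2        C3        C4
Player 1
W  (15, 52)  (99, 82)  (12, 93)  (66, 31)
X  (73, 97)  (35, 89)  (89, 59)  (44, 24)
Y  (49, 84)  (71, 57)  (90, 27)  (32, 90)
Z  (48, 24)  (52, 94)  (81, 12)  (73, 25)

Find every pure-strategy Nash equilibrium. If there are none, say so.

(W, C1): Player 1 can switch to X (15 → 73). Not NE.
(W, C2): Player 2 can switch to C3 (82 → 93). Not NE.
(W, C3): Player 1 can switch to X (12 → 89). Not NE.
(W, C4): Player 1 can switch to Z (66 → 73). Not NE.
(X, C1): Player 1 gets 73, best alternative 49; Player 2 gets 97, best alternative 89. No profitable deviation — NE.
(X, C2): Player 1 can switch to W (35 → 99). Not NE.
(X, C3): Player 1 can switch to Y (89 → 90). Not NE.
(X, C4): Player 1 can switch to W (44 → 66). Not NE.
(Y, C1): Player 1 can switch to X (49 → 73). Not NE.
(Y, C2): Player 1 can switch to W (71 → 99). Not NE.
(Y, C3): Player 2 can switch to C1 (27 → 84). Not NE.
(Y, C4): Player 1 can switch to W (32 → 66). Not NE.
(Z, C1): Player 1 can switch to X (48 → 73). Not NE.
(The remaining 3 profiles each have a profitable deviation by the same check.)

The unique pure-strategy Nash equilibrium is (X, C1).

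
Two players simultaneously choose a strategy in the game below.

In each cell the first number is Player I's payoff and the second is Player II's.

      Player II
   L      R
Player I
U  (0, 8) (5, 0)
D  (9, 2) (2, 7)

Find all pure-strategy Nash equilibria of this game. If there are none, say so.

(U, L): Player I can switch to D (0 → 9). Not NE.
(U, R): Player II can switch to L (0 → 8). Not NE.
(D, L): Player II can switch to R (2 → 7). Not NE.
(D, R): Player I can switch to U (2 → 5). Not NE.

none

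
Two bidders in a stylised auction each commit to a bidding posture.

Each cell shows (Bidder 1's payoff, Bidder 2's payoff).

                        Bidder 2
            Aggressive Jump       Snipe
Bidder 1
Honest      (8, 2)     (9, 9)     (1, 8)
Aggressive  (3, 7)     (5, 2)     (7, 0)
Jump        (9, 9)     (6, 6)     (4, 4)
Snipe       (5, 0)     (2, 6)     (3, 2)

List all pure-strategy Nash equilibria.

(Honest, Jump) and (Jump, Aggressive)

For each strategy profile, look for a profitable unilateral deviation.
(Honest, Aggressive): Bidder 1 can switch to Jump (8 → 9). Not NE.
(Honest, Jump): Bidder 1 gets 9, best alternative 6; Bidder 2 gets 9, best alternative 8. No profitable deviation — NE.
(Honest, Snipe): Bidder 1 can switch to Aggressive (1 → 7). Not NE.
(Aggressive, Aggressive): Bidder 1 can switch to Honest (3 → 8). Not NE.
(Aggressive, Jump): Bidder 1 can switch to Honest (5 → 9). Not NE.
(Aggressive, Snipe): Bidder 2 can switch to Aggressive (0 → 7). Not NE.
(Jump, Aggressive): Bidder 1 gets 9, best alternative 8; Bidder 2 gets 9, best alternative 6. No profitable deviation — NE.
(Jump, Jump): Bidder 1 can switch to Honest (6 → 9). Not NE.
(Jump, Snipe): Bidder 1 can switch to Aggressive (4 → 7). Not NE.
(Snipe, Aggressive): Bidder 1 can switch to Honest (5 → 8). Not NE.
(Snipe, Jump): Bidder 1 can switch to Honest (2 → 9). Not NE.
(Snipe, Snipe): Bidder 1 can switch to Aggressive (3 → 7). Not NE.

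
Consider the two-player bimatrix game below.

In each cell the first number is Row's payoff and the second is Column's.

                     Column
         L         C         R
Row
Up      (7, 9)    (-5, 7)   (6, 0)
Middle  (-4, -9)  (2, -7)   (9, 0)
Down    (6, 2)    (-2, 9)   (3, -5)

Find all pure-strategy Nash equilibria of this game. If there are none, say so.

(Up, L): Row gets 7, best alternative 6; Column gets 9, best alternative 7. No profitable deviation — NE.
(Up, C): Row can switch to Middle (-5 → 2). Not NE.
(Up, R): Row can switch to Middle (6 → 9). Not NE.
(Middle, L): Row can switch to Up (-4 → 7). Not NE.
(Middle, C): Column can switch to R (-7 → 0). Not NE.
(Middle, R): Row gets 9, best alternative 6; Column gets 0, best alternative -7. No profitable deviation — NE.
(Down, L): Row can switch to Up (6 → 7). Not NE.
(Down, C): Row can switch to Middle (-2 → 2). Not NE.
(Down, R): Row can switch to Up (3 → 6). Not NE.

(Up, L); (Middle, R)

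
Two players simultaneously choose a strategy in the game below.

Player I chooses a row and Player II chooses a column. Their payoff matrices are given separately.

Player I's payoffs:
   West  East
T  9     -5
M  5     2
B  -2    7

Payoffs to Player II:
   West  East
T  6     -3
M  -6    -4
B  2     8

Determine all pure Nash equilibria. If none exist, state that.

The pure Nash equilibria are (T, West), (B, East).

For each strategy profile, look for a profitable unilateral deviation.
(T, West): Player I gets 9, best alternative 5; Player II gets 6, best alternative -3. No profitable deviation — NE.
(T, East): Player I can switch to M (-5 → 2). Not NE.
(M, West): Player I can switch to T (5 → 9). Not NE.
(M, East): Player I can switch to B (2 → 7). Not NE.
(B, West): Player I can switch to T (-2 → 9). Not NE.
(B, East): Player I gets 7, best alternative 2; Player II gets 8, best alternative 2. No profitable deviation — NE.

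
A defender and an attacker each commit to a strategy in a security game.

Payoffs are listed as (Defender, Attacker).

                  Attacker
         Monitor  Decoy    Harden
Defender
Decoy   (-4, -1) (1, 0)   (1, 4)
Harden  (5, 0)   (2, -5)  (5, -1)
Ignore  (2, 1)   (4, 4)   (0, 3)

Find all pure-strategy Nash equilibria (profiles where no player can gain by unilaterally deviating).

For each player, find the best response to each opponent profile; mutual best responses are the pure NE.
Defender against Monitor: payoffs -4, 5, 2 → best response Harden.
Defender against Decoy: payoffs 1, 2, 4 → best response Ignore.
Defender against Harden: payoffs 1, 5, 0 → best response Harden.
Attacker against Decoy: payoffs -1, 0, 4 → best response Harden.
Attacker against Harden: payoffs 0, -5, -1 → best response Monitor.
Attacker against Ignore: payoffs 1, 4, 3 → best response Decoy.
Mutual best responses: (Harden, Monitor); (Ignore, Decoy).

Pure-strategy Nash equilibria: (Harden, Monitor); (Ignore, Decoy)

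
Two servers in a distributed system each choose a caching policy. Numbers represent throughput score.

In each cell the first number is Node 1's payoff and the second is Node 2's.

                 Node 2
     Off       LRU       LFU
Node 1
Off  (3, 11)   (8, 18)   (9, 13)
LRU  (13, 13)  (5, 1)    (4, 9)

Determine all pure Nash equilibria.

(Off, Off): Node 1 can switch to LRU (3 → 13). Not NE.
(Off, LRU): Node 1 gets 8, best alternative 5; Node 2 gets 18, best alternative 13. No profitable deviation — NE.
(Off, LFU): Node 2 can switch to LRU (13 → 18). Not NE.
(LRU, Off): Node 1 gets 13, best alternative 3; Node 2 gets 13, best alternative 9. No profitable deviation — NE.
(LRU, LRU): Node 1 can switch to Off (5 → 8). Not NE.
(LRU, LFU): Node 1 can switch to Off (4 → 9). Not NE.

The pure Nash equilibria are (Off, LRU) and (LRU, Off).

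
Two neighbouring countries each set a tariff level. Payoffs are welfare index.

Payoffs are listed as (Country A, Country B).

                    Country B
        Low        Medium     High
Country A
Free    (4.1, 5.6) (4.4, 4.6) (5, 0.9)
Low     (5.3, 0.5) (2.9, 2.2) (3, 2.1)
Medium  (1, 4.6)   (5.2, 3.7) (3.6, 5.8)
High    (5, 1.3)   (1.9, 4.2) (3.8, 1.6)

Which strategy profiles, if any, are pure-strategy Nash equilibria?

Country A against Low: payoffs 4.1, 5.3, 1, 5 → best response Low.
Country A against Medium: payoffs 4.4, 2.9, 5.2, 1.9 → best response Medium.
Country A against High: payoffs 5, 3, 3.6, 3.8 → best response Free.
Country B against Free: payoffs 5.6, 4.6, 0.9 → best response Low.
Country B against Low: payoffs 0.5, 2.2, 2.1 → best response Medium.
Country B against Medium: payoffs 4.6, 3.7, 5.8 → best response High.
Country B against High: payoffs 1.3, 4.2, 1.6 → best response Medium.
No profile is a mutual best response for all players.

No pure-strategy Nash equilibrium.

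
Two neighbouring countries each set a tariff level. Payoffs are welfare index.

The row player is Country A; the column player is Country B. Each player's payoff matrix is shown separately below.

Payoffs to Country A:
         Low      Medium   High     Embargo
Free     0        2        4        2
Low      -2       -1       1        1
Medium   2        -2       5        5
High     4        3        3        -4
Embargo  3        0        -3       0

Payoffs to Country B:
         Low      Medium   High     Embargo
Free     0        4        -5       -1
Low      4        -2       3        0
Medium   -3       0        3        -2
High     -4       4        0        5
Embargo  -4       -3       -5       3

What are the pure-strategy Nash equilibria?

Pure NE: (Medium, High)

Country A against Low: payoffs 0, -2, 2, 4, 3 → best response High.
Country A against Medium: payoffs 2, -1, -2, 3, 0 → best response High.
Country A against High: payoffs 4, 1, 5, 3, -3 → best response Medium.
Country A against Embargo: payoffs 2, 1, 5, -4, 0 → best response Medium.
Country B against Free: payoffs 0, 4, -5, -1 → best response Medium.
Country B against Low: payoffs 4, -2, 3, 0 → best response Low.
Country B against Medium: payoffs -3, 0, 3, -2 → best response High.
Country B against High: payoffs -4, 4, 0, 5 → best response Embargo.
Country B against Embargo: payoffs -4, -3, -5, 3 → best response Embargo.
Mutual best responses: (Medium, High).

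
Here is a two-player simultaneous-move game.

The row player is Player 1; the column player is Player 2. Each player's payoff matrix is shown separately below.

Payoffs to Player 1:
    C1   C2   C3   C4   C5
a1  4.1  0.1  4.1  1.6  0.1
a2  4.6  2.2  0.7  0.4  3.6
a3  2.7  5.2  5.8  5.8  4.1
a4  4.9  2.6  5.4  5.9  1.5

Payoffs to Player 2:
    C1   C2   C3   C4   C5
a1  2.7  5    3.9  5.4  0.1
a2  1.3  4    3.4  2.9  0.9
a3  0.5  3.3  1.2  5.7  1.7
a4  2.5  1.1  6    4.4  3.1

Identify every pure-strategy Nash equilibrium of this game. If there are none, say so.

none

Player 1 against C1: payoffs 4.1, 4.6, 2.7, 4.9 → best response a4.
Player 1 against C2: payoffs 0.1, 2.2, 5.2, 2.6 → best response a3.
Player 1 against C3: payoffs 4.1, 0.7, 5.8, 5.4 → best response a3.
Player 1 against C4: payoffs 1.6, 0.4, 5.8, 5.9 → best response a4.
Player 1 against C5: payoffs 0.1, 3.6, 4.1, 1.5 → best response a3.
Player 2 against a1: payoffs 2.7, 5, 3.9, 5.4, 0.1 → best response C4.
Player 2 against a2: payoffs 1.3, 4, 3.4, 2.9, 0.9 → best response C2.
Player 2 against a3: payoffs 0.5, 3.3, 1.2, 5.7, 1.7 → best response C4.
Player 2 against a4: payoffs 2.5, 1.1, 6, 4.4, 3.1 → best response C3.
No profile is a mutual best response for all players.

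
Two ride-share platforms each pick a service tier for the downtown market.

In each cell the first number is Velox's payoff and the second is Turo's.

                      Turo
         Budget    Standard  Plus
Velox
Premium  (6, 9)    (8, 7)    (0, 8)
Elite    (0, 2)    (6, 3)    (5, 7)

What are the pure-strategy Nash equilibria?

Velox against Budget: payoffs 6, 0 → best response Premium.
Velox against Standard: payoffs 8, 6 → best response Premium.
Velox against Plus: payoffs 0, 5 → best response Elite.
Turo against Premium: payoffs 9, 7, 8 → best response Budget.
Turo against Elite: payoffs 2, 3, 7 → best response Plus.
Mutual best responses: (Premium, Budget); (Elite, Plus).

The pure Nash equilibria are (Premium, Budget); (Elite, Plus).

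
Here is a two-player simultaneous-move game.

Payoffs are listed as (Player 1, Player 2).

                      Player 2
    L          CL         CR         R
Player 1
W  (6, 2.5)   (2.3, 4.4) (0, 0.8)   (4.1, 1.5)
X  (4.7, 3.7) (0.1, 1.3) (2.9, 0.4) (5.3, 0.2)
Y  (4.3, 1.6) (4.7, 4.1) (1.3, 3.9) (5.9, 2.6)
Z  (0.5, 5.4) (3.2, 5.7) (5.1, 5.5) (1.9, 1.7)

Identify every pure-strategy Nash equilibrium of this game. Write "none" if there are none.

The unique pure-strategy Nash equilibrium is (Y, CL).

For each strategy profile, look for a profitable unilateral deviation.
(W, L): Player 2 can switch to CL (2.5 → 4.4). Not NE.
(W, CL): Player 1 can switch to Y (2.3 → 4.7). Not NE.
(W, CR): Player 1 can switch to X (0 → 2.9). Not NE.
(W, R): Player 1 can switch to X (4.1 → 5.3). Not NE.
(X, L): Player 1 can switch to W (4.7 → 6). Not NE.
(X, CL): Player 1 can switch to W (0.1 → 2.3). Not NE.
(X, CR): Player 1 can switch to Z (2.9 → 5.1). Not NE.
(X, R): Player 1 can switch to Y (5.3 → 5.9). Not NE.
(Y, L): Player 1 can switch to W (4.3 → 6). Not NE.
(Y, CL): Player 1 gets 4.7, best alternative 3.2; Player 2 gets 4.1, best alternative 3.9. No profitable deviation — NE.
(Y, CR): Player 1 can switch to X (1.3 → 2.9). Not NE.
(The remaining 5 profiles each have a profitable deviation by the same check.)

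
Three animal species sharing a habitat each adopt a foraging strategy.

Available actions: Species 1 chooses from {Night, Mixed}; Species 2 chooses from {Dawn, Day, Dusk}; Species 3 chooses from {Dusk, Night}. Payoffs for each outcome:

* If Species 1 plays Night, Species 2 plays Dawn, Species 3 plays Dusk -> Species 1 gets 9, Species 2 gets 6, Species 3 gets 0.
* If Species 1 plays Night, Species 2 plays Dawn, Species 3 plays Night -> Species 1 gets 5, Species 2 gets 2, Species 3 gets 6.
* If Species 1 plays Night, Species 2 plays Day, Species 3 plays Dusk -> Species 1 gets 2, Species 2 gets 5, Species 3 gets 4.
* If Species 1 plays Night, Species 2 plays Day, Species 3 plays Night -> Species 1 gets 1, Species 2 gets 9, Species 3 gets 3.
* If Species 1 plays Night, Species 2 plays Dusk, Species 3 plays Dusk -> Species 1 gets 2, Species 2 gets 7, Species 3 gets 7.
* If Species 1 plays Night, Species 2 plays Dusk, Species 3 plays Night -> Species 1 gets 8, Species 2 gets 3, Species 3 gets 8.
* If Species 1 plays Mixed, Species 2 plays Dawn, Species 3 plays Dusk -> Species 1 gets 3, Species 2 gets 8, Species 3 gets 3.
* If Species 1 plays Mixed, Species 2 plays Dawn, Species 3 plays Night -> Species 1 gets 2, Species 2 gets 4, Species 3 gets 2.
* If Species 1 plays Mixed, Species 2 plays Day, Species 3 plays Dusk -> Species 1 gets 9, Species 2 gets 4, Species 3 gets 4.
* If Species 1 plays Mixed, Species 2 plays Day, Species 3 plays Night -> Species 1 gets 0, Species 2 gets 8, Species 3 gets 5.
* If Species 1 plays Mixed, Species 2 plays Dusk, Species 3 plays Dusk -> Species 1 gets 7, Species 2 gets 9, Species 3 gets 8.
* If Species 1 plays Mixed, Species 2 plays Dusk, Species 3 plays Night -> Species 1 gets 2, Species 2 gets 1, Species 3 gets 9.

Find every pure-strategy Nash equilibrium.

No pure-strategy Nash equilibrium.

(Night, Dawn, Dusk): Species 2 can switch to Dusk (6 → 7). Not NE.
(Night, Dawn, Night): Species 2 can switch to Day (2 → 9). Not NE.
(Night, Day, Dusk): Species 1 can switch to Mixed (2 → 9). Not NE.
(Night, Day, Night): Species 3 can switch to Dusk (3 → 4). Not NE.
(Night, Dusk, Dusk): Species 1 can switch to Mixed (2 → 7). Not NE.
(Night, Dusk, Night): Species 2 can switch to Day (3 → 9). Not NE.
(Mixed, Dawn, Dusk): Species 1 can switch to Night (3 → 9). Not NE.
(Mixed, Dawn, Night): Species 1 can switch to Night (2 → 5). Not NE.
(The remaining 4 profiles each have a profitable deviation by the same check.)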